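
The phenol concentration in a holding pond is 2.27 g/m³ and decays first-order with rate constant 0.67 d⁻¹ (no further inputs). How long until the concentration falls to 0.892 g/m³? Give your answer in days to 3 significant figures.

t = ln(C₀/C)/k = ln(2.27/0.892)/0.67 = 0.9341/0.67 = 1.394 d.

1.39 d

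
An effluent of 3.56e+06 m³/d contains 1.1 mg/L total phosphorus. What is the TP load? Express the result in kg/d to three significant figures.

3.56e+06 m³/d = 41.2 m³/s.
Mass flux = Q·C = 41.2 m³/s × 1.1 g/m³ = 45.32 g/s.
= 45.32 g/s × 86.4 = 3916 kg/d.

3920 kg/d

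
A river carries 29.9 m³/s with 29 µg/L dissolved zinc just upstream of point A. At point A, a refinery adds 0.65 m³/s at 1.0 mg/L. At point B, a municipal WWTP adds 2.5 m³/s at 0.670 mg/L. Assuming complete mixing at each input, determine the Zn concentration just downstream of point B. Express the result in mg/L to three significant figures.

29 µg/L = 0.029 mg/L.
After input A: C = (29.9·0.029 + 0.65·1) / 30.55 = 0.04966 mg/L.
After input B: C = (30.55·0.04966 + 2.5·0.67) / 33.05 = 0.09658 mg/L.

0.0966 mg/L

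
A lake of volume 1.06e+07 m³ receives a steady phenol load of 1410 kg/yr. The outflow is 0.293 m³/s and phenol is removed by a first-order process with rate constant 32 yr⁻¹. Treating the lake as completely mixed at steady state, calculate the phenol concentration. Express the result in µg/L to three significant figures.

Outflow Q = 0.293 m³/s × 3.156e+07 s/yr = 9.246e+06 m³/yr.
Steady-state CSTR mass balance: W = Q·C + k·V·C, so C = W/(Q + kV).
Q + kV = 9.246e+06 + 32·1.06e+07 = 3.484e+08 m³/yr.
C = 1410/3.484e+08 = 4.047e-06 kg/m³ = 0.004047 mg/L = 4.047 µg/L.

4.05 µg/L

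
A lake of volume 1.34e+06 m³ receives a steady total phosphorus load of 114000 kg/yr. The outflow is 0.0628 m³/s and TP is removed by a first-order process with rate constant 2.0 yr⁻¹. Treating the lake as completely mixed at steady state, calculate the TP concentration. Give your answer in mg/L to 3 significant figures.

24.5 mg/L

Outflow Q = 0.0628 m³/s × 3.156e+07 s/yr = 1.982e+06 m³/yr.
Steady-state CSTR mass balance: W = Q·C + k·V·C, so C = W/(Q + kV).
Q + kV = 1.982e+06 + 2.0·1.34e+06 = 4.662e+06 m³/yr.
C = 114000/4.662e+06 = 0.02445 kg/m³ = 24.45 mg/L.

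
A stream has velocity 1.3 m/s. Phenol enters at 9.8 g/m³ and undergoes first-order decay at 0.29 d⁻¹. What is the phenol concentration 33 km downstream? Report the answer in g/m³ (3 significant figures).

9.00 g/m³

Travel time t = 33 km / 1.3 m/s = 3.3e+04/1.3 = 2.538e+04 s = 0.2938 d.
First-order decay: C = 9.8·exp(−0.29·0.2938) = 9.8·0.9183 = 9 g/m³.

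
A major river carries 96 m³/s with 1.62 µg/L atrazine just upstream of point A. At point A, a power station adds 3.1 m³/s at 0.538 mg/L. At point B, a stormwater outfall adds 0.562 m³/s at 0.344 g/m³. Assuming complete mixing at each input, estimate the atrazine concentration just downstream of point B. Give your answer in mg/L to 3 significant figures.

1.62 µg/L = 0.00162 mg/L.
After input A: C = (96·0.00162 + 3.1·0.538) / 99.1 = 0.0184 mg/L.
After input B: C = (99.1·0.0184 + 0.562·0.344) / 99.66 = 0.02023 mg/L.

0.0202 mg/L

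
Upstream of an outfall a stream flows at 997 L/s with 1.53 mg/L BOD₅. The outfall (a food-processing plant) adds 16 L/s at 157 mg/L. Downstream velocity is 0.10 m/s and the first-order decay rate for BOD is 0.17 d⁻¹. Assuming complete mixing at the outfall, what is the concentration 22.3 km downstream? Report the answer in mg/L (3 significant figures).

2.57 mg/L

16 L/s = 0.016 m³/s.
997 L/s = 0.997 m³/s.
After complete mixing, C₀ = (0.016·157 + 0.997·1.53) / 1.013 = 3.986 mg/L.
Travel time t = 2.23e+04 m / 0.10 m/s = 2.23e+05 s = 2.581 d.
C = 3.986·exp(−0.17·2.581) = 3.986·0.6448 = 2.57 mg/L.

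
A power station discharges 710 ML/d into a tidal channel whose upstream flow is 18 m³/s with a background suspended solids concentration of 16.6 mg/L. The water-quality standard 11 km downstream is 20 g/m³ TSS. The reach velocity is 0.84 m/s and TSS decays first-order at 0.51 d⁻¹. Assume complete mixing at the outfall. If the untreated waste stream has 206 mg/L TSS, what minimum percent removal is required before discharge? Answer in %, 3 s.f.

710 ML/d = 8.218 m³/s.
Travel time to the compliance point: t = 1.1e+04/0.84 = 1.31e+04 s = 0.1516 d; decay factor exp(−0.51·0.1516) = 0.9256.
So the concentration just after mixing may be at most 20/0.9256 = 21.61 mg/L.
Mass balance: 21.61·26.22 = 8.218·Cₑ + 18·16.6.
Cₑ = (566.5 − 298.8) / 8.218 = 32.58 mg/L.
Required removal = 1 − 32.58/206 = 84.19 %.

84.2 %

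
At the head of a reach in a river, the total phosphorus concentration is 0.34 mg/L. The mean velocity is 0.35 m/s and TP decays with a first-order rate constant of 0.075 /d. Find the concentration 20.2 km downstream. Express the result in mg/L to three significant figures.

0.323 mg/L

Travel time t = 20.2 km / 0.35 m/s = 2.02e+04/0.35 = 5.771e+04 s = 0.668 d.
First-order decay: C = 0.34·exp(−0.075·0.668) = 0.34·0.9511 = 0.3234 mg/L.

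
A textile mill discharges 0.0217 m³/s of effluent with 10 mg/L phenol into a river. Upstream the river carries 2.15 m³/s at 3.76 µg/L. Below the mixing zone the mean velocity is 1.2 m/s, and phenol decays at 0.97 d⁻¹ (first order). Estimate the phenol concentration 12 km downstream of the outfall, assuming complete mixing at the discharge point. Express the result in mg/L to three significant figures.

0.0926 mg/L

3.76 µg/L = 0.00376 mg/L.
After complete mixing, C₀ = (0.0217·10 + 2.15·0.00376) / 2.172 = 0.1036 mg/L.
Travel time t = 1.2e+04 m / 1.2 m/s = 1e+04 s = 0.1157 d.
C = 0.1036·exp(−0.97·0.1157) = 0.1036·0.8938 = 0.09264 mg/L.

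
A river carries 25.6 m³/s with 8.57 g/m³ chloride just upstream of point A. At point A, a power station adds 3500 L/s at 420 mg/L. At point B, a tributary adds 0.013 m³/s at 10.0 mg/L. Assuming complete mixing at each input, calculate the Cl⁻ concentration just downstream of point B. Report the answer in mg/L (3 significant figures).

3500 L/s = 3.5 m³/s.
After input A: C = (25.6·8.57 + 3.5·420) / 29.1 = 58.05 mg/L.
After input B: C = (29.1·58.05 + 0.013·10) / 29.11 = 58.03 mg/L.

58.0 mg/L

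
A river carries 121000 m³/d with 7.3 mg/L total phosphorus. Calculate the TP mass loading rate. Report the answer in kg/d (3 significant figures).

883 kg/d

121000 m³/d = 1.4 m³/s.
Mass flux = Q·C = 1.4 m³/s × 7.3 g/m³ = 10.22 g/s.
= 10.22 g/s × 86.4 = 883.3 kg/d.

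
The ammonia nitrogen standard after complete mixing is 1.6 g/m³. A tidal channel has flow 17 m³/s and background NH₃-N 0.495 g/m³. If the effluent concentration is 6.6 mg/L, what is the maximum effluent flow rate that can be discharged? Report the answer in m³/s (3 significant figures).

Mass balance at complete mixing: C_std·(Q_w + Q_r) = Q_w·C_e + Q_r·C_b.
Rearranging, Q_w = Q_r·(C_std − C_b)/(C_e − C_std) = 17·(1.6 − 0.495) / (6.6 − 1.6) = 3.757 m³/s.

3.76 m³/s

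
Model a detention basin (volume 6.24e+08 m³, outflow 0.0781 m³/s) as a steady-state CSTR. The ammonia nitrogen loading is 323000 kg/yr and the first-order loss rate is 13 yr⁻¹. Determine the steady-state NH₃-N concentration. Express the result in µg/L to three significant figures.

39.8 µg/L

Outflow Q = 0.0781 m³/s × 3.156e+07 s/yr = 2.465e+06 m³/yr.
Steady-state CSTR mass balance: W = Q·C + k·V·C, so C = W/(Q + kV).
Q + kV = 2.465e+06 + 13·6.24e+08 = 8.114e+09 m³/yr.
C = 323000/8.114e+09 = 3.981e-05 kg/m³ = 0.03981 mg/L = 39.81 µg/L.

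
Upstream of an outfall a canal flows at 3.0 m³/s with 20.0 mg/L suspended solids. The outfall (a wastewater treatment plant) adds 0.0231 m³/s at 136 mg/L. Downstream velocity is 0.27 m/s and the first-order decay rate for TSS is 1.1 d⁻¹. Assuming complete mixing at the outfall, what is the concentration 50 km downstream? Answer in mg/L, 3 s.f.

1.98 mg/L

After complete mixing, C₀ = (0.0231·136 + 3·20) / 3.023 = 20.89 mg/L.
Travel time t = 5e+04 m / 0.27 m/s = 1.852e+05 s = 2.143 d.
C = 20.89·exp(−1.1·2.143) = 20.89·0.09464 = 1.977 mg/L.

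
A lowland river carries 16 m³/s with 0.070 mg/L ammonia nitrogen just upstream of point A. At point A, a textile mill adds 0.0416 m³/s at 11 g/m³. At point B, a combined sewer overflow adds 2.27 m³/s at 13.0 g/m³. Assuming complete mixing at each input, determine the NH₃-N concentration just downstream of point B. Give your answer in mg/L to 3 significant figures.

After input A: C = (16·0.07 + 0.0416·11) / 16.04 = 0.09834 mg/L.
After input B: C = (16.04·0.09834 + 2.27·13) / 18.31 = 1.698 mg/L.

1.70 mg/L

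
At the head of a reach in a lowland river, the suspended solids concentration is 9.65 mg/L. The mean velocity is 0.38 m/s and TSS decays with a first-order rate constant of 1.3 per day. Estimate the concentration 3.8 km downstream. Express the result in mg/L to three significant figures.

Travel time t = 3.8 km / 0.38 m/s = 3800/0.38 = 1e+04 s = 0.1157 d.
First-order decay: C = 9.65·exp(−1.3·0.1157) = 9.65·0.8603 = 8.302 mg/L.

8.30 mg/L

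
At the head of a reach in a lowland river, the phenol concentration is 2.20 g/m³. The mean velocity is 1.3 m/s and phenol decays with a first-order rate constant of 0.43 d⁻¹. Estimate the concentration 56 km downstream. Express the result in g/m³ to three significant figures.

1.78 g/m³

Travel time t = 56 km / 1.3 m/s = 5.6e+04/1.3 = 4.308e+04 s = 0.4986 d.
First-order decay: C = 2.20·exp(−0.43·0.4986) = 2.20·0.807 = 1.775 g/m³.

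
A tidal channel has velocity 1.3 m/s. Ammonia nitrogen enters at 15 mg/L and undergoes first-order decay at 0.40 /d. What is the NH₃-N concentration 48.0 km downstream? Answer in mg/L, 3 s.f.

Travel time t = 48.0 km / 1.3 m/s = 4.8e+04/1.3 = 3.692e+04 s = 0.4274 d.
First-order decay: C = 15·exp(−0.40·0.4274) = 15·0.8429 = 12.64 mg/L.

12.6 mg/L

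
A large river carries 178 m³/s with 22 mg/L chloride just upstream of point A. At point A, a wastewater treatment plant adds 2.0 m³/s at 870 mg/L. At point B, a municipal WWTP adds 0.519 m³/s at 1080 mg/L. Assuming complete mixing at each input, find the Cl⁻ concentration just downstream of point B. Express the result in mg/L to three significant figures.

34.4 mg/L

After input A: C = (178·22 + 2·870) / 180 = 31.42 mg/L.
After input B: C = (180·31.42 + 0.519·1080) / 180.5 = 34.44 mg/L.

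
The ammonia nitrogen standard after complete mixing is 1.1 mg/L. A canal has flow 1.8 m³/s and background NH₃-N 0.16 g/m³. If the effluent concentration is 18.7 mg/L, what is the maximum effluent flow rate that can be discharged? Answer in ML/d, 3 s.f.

8.31 ML/d

Mass balance at complete mixing: C_std·(Q_w + Q_r) = Q_w·C_e + Q_r·C_b.
Rearranging, Q_w = Q_r·(C_std − C_b)/(C_e − C_std) = 1.8·(1.1 − 0.16) / (18.7 − 1.1) = 0.09614 m³/s.
= 8.306 ML/d.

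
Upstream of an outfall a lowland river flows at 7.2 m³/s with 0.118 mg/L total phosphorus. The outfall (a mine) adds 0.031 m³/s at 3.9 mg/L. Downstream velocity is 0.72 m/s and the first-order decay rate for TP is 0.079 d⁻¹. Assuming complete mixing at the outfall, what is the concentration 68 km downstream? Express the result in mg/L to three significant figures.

After complete mixing, C₀ = (0.031·3.9 + 7.2·0.118) / 7.231 = 0.1342 mg/L.
Travel time t = 6.8e+04 m / 0.72 m/s = 9.444e+04 s = 1.093 d.
C = 0.1342·exp(−0.079·1.093) = 0.1342·0.9173 = 0.1231 mg/L.

0.123 mg/L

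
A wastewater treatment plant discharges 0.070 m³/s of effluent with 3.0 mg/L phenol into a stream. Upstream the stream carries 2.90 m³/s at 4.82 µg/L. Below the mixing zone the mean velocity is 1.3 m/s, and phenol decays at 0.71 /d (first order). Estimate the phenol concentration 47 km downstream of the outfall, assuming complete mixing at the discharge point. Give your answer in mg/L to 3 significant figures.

4.82 µg/L = 0.00482 mg/L.
After complete mixing, C₀ = (0.07·3 + 2.9·0.00482) / 2.97 = 0.07541 mg/L.
Travel time t = 4.7e+04 m / 1.3 m/s = 3.615e+04 s = 0.4184 d.
C = 0.07541·exp(−0.71·0.4184) = 0.07541·0.743 = 0.05603 mg/L.

0.0560 mg/L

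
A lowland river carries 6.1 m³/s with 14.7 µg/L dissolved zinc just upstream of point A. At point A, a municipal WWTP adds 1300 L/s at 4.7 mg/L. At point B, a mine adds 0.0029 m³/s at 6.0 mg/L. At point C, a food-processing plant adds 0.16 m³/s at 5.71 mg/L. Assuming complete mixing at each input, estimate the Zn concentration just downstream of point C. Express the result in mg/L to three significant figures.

0.943 mg/L

14.7 µg/L = 0.0147 mg/L.
1300 L/s = 1.3 m³/s.
After input A: C = (6.1·0.0147 + 1.3·4.7) / 7.4 = 0.8378 mg/L.
After input B: C = (7.4·0.8378 + 0.0029·6) / 7.403 = 0.8398 mg/L.
After input C: C = (7.403·0.8398 + 0.16·5.71) / 7.563 = 0.9428 mg/L.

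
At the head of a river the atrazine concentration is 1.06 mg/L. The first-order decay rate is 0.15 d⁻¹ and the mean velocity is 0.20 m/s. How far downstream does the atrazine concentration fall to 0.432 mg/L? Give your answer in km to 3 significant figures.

From C = C₀·e^(−kt), t = ln(C₀/C)/k = ln(1.06/0.432)/0.15 = 0.8976/0.15 = 5.984 d.
Distance = v·t = 0.20 m/s × 5.17e+05 s = 1.034e+05 m = 103.4 km.

103 km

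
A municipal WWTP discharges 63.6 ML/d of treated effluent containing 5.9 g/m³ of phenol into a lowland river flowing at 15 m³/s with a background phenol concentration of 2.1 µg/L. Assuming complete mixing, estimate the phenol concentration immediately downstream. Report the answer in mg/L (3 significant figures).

0.278 mg/L

63.6 ML/d = 0.7361 m³/s.
2.1 µg/L = 0.0021 mg/L.
Flow-weighted mixing gives C = (0.7361·5.9 + 15·0.0021) / (0.7361 + 15) = 4.375/15.74 = 0.278 mg/L.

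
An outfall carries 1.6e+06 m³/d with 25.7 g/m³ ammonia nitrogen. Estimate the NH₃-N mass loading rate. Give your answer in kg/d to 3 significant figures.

41100 kg/d

1.6e+06 m³/d = 18.52 m³/s.
Mass flux = Q·C = 18.52 m³/s × 25.7 g/m³ = 475.9 g/s.
= 475.9 g/s × 86.4 = 4.112e+04 kg/d.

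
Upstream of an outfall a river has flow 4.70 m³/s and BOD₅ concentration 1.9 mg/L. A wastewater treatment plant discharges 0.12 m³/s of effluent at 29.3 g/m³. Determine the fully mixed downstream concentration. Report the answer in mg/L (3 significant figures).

2.58 mg/L

By mass balance at complete mixing, C = (0.12·29.3 + 4.7·1.9) / (0.12 + 4.7) = 12.45/4.82 = 2.582 mg/L.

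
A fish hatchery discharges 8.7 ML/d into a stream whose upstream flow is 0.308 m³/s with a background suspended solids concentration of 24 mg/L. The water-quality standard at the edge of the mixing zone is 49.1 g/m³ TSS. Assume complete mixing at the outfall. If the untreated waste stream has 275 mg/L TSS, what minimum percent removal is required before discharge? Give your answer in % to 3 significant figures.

8.7 ML/d = 0.1007 m³/s.
Mass balance: 49.1·0.4087 = 0.1007·Cₑ + 0.308·24.
Cₑ = (20.07 − 7.392) / 0.1007 = 125.9 mg/L.
Required removal = 1 − 125.9/275 = 54.23 %.

54.2 %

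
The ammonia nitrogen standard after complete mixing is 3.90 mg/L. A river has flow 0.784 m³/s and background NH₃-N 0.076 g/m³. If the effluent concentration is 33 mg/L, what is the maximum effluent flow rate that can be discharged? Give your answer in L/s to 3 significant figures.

Mass balance at complete mixing: C_std·(Q_w + Q_r) = Q_w·C_e + Q_r·C_b.
Rearranging, Q_w = Q_r·(C_std − C_b)/(C_e − C_std) = 0.784·(3.9 − 0.076) / (33 − 3.9) = 0.103 m³/s.
= 103 L/s.

103 L/s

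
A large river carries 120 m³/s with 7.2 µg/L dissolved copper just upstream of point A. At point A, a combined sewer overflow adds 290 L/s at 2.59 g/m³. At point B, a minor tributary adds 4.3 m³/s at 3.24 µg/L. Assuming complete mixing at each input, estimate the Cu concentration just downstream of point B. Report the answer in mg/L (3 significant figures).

7.2 µg/L = 0.0072 mg/L.
290 L/s = 0.29 m³/s.
After input A: C = (120·0.0072 + 0.29·2.59) / 120.3 = 0.01343 mg/L.
3.24 µg/L = 0.00324 mg/L.
After input B: C = (120.3·0.01343 + 4.3·0.00324) / 124.6 = 0.01308 mg/L.

0.0131 mg/L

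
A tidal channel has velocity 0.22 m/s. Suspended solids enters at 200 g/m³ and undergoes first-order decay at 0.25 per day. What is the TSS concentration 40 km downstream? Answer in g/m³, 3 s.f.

118 g/m³

Travel time t = 40 km / 0.22 m/s = 4e+04/0.22 = 1.818e+05 s = 2.104 d.
First-order decay: C = 200·exp(−0.25·2.104) = 200·0.5909 = 118.2 g/m³.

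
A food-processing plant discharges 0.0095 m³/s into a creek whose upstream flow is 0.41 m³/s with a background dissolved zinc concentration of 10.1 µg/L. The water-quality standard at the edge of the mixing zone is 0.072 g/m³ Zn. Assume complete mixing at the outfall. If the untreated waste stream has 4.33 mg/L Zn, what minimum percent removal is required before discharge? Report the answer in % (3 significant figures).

10.1 µg/L = 0.0101 mg/L.
Mass balance: 0.072·0.4195 = 0.0095·Cₑ + 0.41·0.0101.
Cₑ = (0.0302 − 0.004141) / 0.0095 = 2.743 mg/L.
Required removal = 1 − 2.743/4.33 = 36.64 %.

36.6 %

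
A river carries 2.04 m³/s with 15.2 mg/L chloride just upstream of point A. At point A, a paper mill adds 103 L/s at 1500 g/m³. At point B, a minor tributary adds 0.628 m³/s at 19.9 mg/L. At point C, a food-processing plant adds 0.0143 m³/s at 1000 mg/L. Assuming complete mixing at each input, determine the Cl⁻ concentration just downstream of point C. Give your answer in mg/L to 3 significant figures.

103 L/s = 0.103 m³/s.
After input A: C = (2.04·15.2 + 0.103·1500) / 2.143 = 86.56 mg/L.
After input B: C = (2.143·86.56 + 0.628·19.9) / 2.771 = 71.46 mg/L.
After input C: C = (2.771·71.46 + 0.0143·1000) / 2.785 = 76.22 mg/L.

76.2 mg/L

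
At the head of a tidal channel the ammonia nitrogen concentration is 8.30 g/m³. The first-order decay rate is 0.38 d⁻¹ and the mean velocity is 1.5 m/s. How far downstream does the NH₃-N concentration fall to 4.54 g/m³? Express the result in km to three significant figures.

206 km

From C = C₀·e^(−kt), t = ln(C₀/C)/k = ln(8.30/4.54)/0.38 = 0.6033/0.38 = 1.588 d.
Distance = v·t = 1.5 m/s × 1.372e+05 s = 2.058e+05 m = 205.8 km.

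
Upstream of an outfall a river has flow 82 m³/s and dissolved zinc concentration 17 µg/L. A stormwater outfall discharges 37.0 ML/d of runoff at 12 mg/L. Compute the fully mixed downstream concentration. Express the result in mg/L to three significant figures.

37.0 ML/d = 0.4282 m³/s.
17 µg/L = 0.017 mg/L.
Conservation of mass across the mixing zone: C = (0.4282·12 + 82·0.017) / (0.4282 + 82) = 6.533/82.43 = 0.07926 mg/L.

0.0793 mg/L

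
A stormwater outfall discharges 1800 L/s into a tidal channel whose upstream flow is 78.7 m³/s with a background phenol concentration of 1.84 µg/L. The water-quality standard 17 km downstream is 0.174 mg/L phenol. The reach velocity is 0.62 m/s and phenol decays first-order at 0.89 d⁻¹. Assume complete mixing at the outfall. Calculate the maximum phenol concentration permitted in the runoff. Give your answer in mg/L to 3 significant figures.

1800 L/s = 1.8 m³/s.
1.84 µg/L = 0.00184 mg/L.
Travel time to the compliance point: t = 1.7e+04/0.62 = 2.742e+04 s = 0.3174 d; decay factor exp(−0.89·0.3174) = 0.7539.
So the concentration just after mixing may be at most 0.174/0.7539 = 0.2308 mg/L.
Mass balance: 0.2308·80.5 = 1.8·Cₑ + 78.7·0.00184.
Cₑ = (18.58 − 0.1448) / 1.8 = 10.24 mg/L.

10.2 mg/L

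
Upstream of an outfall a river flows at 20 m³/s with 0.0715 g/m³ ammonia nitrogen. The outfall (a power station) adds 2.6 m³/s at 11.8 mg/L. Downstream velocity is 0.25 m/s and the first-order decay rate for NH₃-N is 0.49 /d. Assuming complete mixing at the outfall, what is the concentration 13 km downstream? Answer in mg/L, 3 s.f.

After complete mixing, C₀ = (2.6·11.8 + 20·0.0715) / 22.6 = 1.421 mg/L.
Travel time t = 1.3e+04 m / 0.25 m/s = 5.2e+04 s = 0.6019 d.
C = 1.421·exp(−0.49·0.6019) = 1.421·0.7446 = 1.058 mg/L.

1.06 mg/L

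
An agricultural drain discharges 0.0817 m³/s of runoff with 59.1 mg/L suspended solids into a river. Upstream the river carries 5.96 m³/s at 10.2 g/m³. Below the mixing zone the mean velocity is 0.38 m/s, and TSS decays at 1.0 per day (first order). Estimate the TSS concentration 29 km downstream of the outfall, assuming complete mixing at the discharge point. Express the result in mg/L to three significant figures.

After complete mixing, C₀ = (0.0817·59.1 + 5.96·10.2) / 6.042 = 10.86 mg/L.
Travel time t = 2.9e+04 m / 0.38 m/s = 7.632e+04 s = 0.8833 d.
C = 10.86·exp(−1.0·0.8833) = 10.86·0.4134 = 4.49 mg/L.

4.49 mg/L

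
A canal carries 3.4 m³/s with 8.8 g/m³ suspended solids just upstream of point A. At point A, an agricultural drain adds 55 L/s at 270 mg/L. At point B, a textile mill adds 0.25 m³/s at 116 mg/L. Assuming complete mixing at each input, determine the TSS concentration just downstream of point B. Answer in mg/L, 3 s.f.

19.9 mg/L

55 L/s = 0.055 m³/s.
After input A: C = (3.4·8.8 + 0.055·270) / 3.455 = 12.96 mg/L.
After input B: C = (3.455·12.96 + 0.25·116) / 3.705 = 19.91 mg/L.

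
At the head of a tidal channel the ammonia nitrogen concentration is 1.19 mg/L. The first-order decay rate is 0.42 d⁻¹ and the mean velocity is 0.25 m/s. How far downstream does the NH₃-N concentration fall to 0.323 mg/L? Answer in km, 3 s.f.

From C = C₀·e^(−kt), t = ln(C₀/C)/k = ln(1.19/0.323)/0.42 = 1.304/0.42 = 3.105 d.
Distance = v·t = 0.25 m/s × 2.683e+05 s = 6.707e+04 m = 67.07 km.

67.1 km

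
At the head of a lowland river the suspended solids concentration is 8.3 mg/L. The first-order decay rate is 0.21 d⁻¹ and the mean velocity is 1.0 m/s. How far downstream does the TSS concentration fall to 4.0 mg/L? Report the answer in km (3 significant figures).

300 km

From C = C₀·e^(−kt), t = ln(C₀/C)/k = ln(8.3/4.0)/0.21 = 0.73/0.21 = 3.476 d.
Distance = v·t = 1.0 m/s × 3.003e+05 s = 3.003e+05 m = 300.3 km.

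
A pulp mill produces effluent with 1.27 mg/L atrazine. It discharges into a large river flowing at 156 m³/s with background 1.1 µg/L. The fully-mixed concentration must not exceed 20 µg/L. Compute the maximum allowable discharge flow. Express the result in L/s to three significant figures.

2360 L/s

1.1 µg/L = 0.0011 mg/L.
20 µg/L = 0.02 mg/L.
Mass balance at complete mixing: C_std·(Q_w + Q_r) = Q_w·C_e + Q_r·C_b.
Rearranging, Q_w = Q_r·(C_std − C_b)/(C_e − C_std) = 156·(0.02 − 0.0011) / (1.27 − 0.02) = 2.359 m³/s.
= 2359 L/s.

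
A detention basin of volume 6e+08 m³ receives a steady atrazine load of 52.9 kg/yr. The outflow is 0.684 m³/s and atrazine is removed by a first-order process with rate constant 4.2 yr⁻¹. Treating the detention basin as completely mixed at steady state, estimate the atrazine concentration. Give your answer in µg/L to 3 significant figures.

0.0208 µg/L

Outflow Q = 0.684 m³/s × 3.156e+07 s/yr = 2.159e+07 m³/yr.
Steady-state CSTR mass balance: W = Q·C + k·V·C, so C = W/(Q + kV).
Q + kV = 2.159e+07 + 4.2·6e+08 = 2.542e+09 m³/yr.
C = 52.9/2.542e+09 = 2.081e-08 kg/m³ = 2.081e-05 mg/L = 0.02081 µg/L.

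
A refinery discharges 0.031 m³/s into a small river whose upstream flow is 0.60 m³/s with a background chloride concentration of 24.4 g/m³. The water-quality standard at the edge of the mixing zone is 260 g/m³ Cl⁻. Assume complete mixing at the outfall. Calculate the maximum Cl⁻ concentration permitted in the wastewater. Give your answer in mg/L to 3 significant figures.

4820 mg/L

Mass balance: 260·0.631 = 0.031·Cₑ + 0.6·24.4.
Cₑ = (164.1 − 14.64) / 0.031 = 4820 mg/L.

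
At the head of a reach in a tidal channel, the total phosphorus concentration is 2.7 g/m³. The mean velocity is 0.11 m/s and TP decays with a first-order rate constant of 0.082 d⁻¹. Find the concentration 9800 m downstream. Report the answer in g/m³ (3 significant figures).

2.48 g/m³

Travel time t = 9800 m / 0.11 m/s = 9800/0.11 = 8.909e+04 s = 1.031 d.
First-order decay: C = 2.7·exp(−0.082·1.031) = 2.7·0.9189 = 2.481 g/m³.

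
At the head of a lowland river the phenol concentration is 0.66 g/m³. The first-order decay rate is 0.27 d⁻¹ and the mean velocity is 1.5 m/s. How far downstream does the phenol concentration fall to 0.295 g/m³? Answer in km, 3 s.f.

387 km

From C = C₀·e^(−kt), t = ln(C₀/C)/k = ln(0.66/0.295)/0.27 = 0.8053/0.27 = 2.982 d.
Distance = v·t = 1.5 m/s × 2.577e+05 s = 3.865e+05 m = 386.5 km.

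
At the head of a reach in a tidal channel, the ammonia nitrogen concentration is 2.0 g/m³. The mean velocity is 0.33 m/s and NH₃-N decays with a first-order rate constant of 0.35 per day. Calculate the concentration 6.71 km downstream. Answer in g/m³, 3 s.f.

Travel time t = 6.71 km / 0.33 m/s = 6710/0.33 = 2.033e+04 s = 0.2353 d.
First-order decay: C = 2.0·exp(−0.35·0.2353) = 2.0·0.9209 = 1.842 g/m³.

1.84 g/m³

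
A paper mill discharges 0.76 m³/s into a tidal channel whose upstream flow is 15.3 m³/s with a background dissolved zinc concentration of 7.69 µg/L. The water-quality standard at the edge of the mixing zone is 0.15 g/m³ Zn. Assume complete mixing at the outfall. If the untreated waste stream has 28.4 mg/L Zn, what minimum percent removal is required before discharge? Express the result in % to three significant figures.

7.69 µg/L = 0.00769 mg/L.
Mass balance: 0.15·16.06 = 0.76·Cₑ + 15.3·0.00769.
Cₑ = (2.409 − 0.1177) / 0.76 = 3.015 mg/L.
Required removal = 1 − 3.015/28.4 = 89.38 %.

89.4 %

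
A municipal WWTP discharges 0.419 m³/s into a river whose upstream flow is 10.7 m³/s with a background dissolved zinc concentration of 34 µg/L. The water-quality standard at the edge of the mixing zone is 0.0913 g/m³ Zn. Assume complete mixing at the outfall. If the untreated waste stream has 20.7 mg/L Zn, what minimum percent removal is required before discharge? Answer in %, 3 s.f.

34 µg/L = 0.034 mg/L.
Mass balance: 0.0913·11.12 = 0.419·Cₑ + 10.7·0.034.
Cₑ = (1.015 − 0.3638) / 0.419 = 1.555 mg/L.
Required removal = 1 − 1.555/20.7 = 92.49 %.

92.5 %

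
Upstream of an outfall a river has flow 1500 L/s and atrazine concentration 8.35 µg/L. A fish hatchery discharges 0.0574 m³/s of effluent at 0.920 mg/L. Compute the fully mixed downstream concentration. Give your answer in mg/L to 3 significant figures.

1500 L/s = 1.5 m³/s.
8.35 µg/L = 0.00835 mg/L.
Flow-weighted mixing gives C = (0.0574·0.92 + 1.5·0.00835) / (0.0574 + 1.5) = 0.06533/1.557 = 0.04195 mg/L.

0.0420 mg/L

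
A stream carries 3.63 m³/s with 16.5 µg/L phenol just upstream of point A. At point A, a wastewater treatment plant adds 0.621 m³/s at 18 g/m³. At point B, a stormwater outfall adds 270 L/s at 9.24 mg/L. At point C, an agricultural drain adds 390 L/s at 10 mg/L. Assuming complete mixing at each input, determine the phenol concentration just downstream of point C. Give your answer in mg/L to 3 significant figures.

16.5 µg/L = 0.0165 mg/L.
After input A: C = (3.63·0.0165 + 0.621·18) / 4.251 = 2.644 mg/L.
270 L/s = 0.27 m³/s.
After input B: C = (4.251·2.644 + 0.27·9.24) / 4.521 = 3.038 mg/L.
390 L/s = 0.39 m³/s.
After input C: C = (4.521·3.038 + 0.39·10) / 4.911 = 3.59 mg/L.

3.59 mg/L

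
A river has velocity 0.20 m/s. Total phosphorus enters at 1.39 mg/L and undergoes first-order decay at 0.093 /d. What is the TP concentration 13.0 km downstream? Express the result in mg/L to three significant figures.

Travel time t = 13.0 km / 0.20 m/s = 1.3e+04/0.20 = 6.5e+04 s = 0.7523 d.
First-order decay: C = 1.39·exp(−0.093·0.7523) = 1.39·0.9324 = 1.296 mg/L.

1.30 mg/L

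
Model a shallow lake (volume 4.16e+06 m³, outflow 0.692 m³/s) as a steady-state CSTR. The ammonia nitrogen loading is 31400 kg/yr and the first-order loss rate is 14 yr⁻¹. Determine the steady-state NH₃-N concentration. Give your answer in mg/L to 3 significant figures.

0.392 mg/L

Outflow Q = 0.692 m³/s × 3.156e+07 s/yr = 2.184e+07 m³/yr.
Steady-state CSTR mass balance: W = Q·C + k·V·C, so C = W/(Q + kV).
Q + kV = 2.184e+07 + 14·4.16e+06 = 8.008e+07 m³/yr.
C = 31400/8.008e+07 = 0.0003921 kg/m³ = 0.3921 mg/L.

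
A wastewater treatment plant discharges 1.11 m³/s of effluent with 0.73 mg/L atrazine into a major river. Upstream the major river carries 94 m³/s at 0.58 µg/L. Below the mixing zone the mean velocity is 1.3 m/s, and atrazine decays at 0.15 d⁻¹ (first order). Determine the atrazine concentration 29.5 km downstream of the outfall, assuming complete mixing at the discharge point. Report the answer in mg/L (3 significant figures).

0.00874 mg/L

0.58 µg/L = 0.00058 mg/L.
After complete mixing, C₀ = (1.11·0.73 + 94·0.00058) / 95.11 = 0.009093 mg/L.
Travel time t = 2.95e+04 m / 1.3 m/s = 2.269e+04 s = 0.2626 d.
C = 0.009093·exp(−0.15·0.2626) = 0.009093·0.9614 = 0.008742 mg/L.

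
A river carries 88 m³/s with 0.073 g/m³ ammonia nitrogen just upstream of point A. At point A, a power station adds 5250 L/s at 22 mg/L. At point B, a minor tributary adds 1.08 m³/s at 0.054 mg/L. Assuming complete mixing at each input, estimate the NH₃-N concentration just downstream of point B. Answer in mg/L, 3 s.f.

5250 L/s = 5.25 m³/s.
After input A: C = (88·0.073 + 5.25·22) / 93.25 = 1.307 mg/L.
After input B: C = (93.25·1.307 + 1.08·0.054) / 94.33 = 1.293 mg/L.

1.29 mg/L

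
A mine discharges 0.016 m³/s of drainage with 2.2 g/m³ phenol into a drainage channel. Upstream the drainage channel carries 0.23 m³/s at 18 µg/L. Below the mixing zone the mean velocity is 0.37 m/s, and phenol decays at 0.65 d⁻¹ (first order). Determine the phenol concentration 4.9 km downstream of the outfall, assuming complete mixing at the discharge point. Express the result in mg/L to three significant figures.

18 µg/L = 0.018 mg/L.
After complete mixing, C₀ = (0.016·2.2 + 0.23·0.018) / 0.246 = 0.1599 mg/L.
Travel time t = 4900 m / 0.37 m/s = 1.324e+04 s = 0.1533 d.
C = 0.1599·exp(−0.65·0.1533) = 0.1599·0.9052 = 0.1448 mg/L.

0.145 mg/L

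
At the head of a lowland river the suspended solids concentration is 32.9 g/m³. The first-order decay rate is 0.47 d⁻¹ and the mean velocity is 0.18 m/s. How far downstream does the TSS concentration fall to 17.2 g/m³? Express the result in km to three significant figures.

21.5 km

From C = C₀·e^(−kt), t = ln(C₀/C)/k = ln(32.9/17.2)/0.47 = 0.6486/0.47 = 1.38 d.
Distance = v·t = 0.18 m/s × 1.192e+05 s = 2.146e+04 m = 21.46 km.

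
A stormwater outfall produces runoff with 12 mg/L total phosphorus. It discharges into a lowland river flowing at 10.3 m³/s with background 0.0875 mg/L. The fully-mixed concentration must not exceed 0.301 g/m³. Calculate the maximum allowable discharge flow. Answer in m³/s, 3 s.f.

Mass balance at complete mixing: C_std·(Q_w + Q_r) = Q_w·C_e + Q_r·C_b.
Rearranging, Q_w = Q_r·(C_std − C_b)/(C_e − C_std) = 10.3·(0.301 − 0.0875) / (12 − 0.301) = 0.188 m³/s.

0.188 m³/s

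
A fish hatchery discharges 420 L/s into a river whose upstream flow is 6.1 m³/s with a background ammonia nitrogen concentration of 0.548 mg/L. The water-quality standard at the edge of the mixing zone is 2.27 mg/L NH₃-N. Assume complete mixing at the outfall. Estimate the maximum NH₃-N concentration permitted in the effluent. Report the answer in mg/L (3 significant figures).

420 L/s = 0.42 m³/s.
Mass balance: 2.27·6.52 = 0.42·Cₑ + 6.1·0.548.
Cₑ = (14.8 − 3.343) / 0.42 = 27.28 mg/L.

27.3 mg/L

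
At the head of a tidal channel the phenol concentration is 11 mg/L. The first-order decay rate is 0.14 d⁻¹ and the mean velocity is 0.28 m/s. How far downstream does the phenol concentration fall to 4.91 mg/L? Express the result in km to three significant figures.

From C = C₀·e^(−kt), t = ln(C₀/C)/k = ln(11/4.91)/0.14 = 0.8066/0.14 = 5.762 d.
Distance = v·t = 0.28 m/s × 4.978e+05 s = 1.394e+05 m = 139.4 km.

139 km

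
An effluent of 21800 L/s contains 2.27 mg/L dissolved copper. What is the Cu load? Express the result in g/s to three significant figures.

49.5 g/s

21800 L/s = 21.8 m³/s.
Mass flux = Q·C = 21.8 m³/s × 2.27 g/m³ = 49.49 g/s.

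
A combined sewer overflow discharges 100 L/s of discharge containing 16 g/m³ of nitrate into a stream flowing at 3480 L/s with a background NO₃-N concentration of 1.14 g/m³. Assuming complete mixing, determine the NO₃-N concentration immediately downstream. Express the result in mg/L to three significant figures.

100 L/s = 0.1 m³/s.
3480 L/s = 3.48 m³/s.
By mass balance at complete mixing, C = (0.1·16 + 3.48·1.14) / (0.1 + 3.48) = 5.567/3.58 = 1.555 mg/L.

1.56 mg/L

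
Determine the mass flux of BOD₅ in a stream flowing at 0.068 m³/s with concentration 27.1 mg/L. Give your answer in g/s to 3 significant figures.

1.84 g/s

Mass flux = Q·C = 0.068 m³/s × 27.1 g/m³ = 1.843 g/s.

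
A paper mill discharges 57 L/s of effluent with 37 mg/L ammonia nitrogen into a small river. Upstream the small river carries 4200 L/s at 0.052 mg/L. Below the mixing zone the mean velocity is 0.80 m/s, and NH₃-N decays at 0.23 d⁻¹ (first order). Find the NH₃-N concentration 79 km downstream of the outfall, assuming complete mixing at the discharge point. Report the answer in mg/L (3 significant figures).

0.420 mg/L

57 L/s = 0.057 m³/s.
4200 L/s = 4.2 m³/s.
After complete mixing, C₀ = (0.057·37 + 4.2·0.052) / 4.257 = 0.5467 mg/L.
Travel time t = 7.9e+04 m / 0.80 m/s = 9.875e+04 s = 1.143 d.
C = 0.5467·exp(−0.23·1.143) = 0.5467·0.7688 = 0.4203 mg/L.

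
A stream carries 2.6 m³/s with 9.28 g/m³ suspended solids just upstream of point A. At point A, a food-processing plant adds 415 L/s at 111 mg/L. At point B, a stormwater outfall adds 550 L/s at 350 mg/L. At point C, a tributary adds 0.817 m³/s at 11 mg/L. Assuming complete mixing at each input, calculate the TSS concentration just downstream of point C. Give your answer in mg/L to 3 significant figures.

62.0 mg/L

415 L/s = 0.415 m³/s.
After input A: C = (2.6·9.28 + 0.415·111) / 3.015 = 23.28 mg/L.
550 L/s = 0.55 m³/s.
After input B: C = (3.015·23.28 + 0.55·350) / 3.565 = 73.69 mg/L.
After input C: C = (3.565·73.69 + 0.817·11) / 4.382 = 62 mg/L.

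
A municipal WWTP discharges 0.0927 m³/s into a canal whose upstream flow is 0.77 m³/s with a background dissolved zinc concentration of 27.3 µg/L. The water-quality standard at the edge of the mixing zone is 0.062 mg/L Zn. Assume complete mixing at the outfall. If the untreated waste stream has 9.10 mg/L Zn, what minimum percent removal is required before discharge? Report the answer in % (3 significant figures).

27.3 µg/L = 0.0273 mg/L.
Mass balance: 0.062·0.8627 = 0.0927·Cₑ + 0.77·0.0273.
Cₑ = (0.05349 − 0.02102) / 0.0927 = 0.3502 mg/L.
Required removal = 1 − 0.3502/9.10 = 96.15 %.

96.2 %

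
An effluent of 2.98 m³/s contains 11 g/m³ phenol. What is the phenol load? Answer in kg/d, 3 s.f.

2830 kg/d

Mass flux = Q·C = 2.98 m³/s × 11 g/m³ = 32.78 g/s.
= 32.78 g/s × 86.4 = 2832 kg/d.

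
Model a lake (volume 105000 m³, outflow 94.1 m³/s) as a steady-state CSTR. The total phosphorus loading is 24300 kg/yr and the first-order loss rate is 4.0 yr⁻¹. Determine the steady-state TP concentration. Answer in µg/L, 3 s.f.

8.18 µg/L

Outflow Q = 94.1 m³/s × 3.156e+07 s/yr = 2.97e+09 m³/yr.
Steady-state CSTR mass balance: W = Q·C + k·V·C, so C = W/(Q + kV).
Q + kV = 2.97e+09 + 4.0·105000 = 2.97e+09 m³/yr.
C = 24300/2.97e+09 = 8.182e-06 kg/m³ = 0.008182 mg/L = 8.182 µg/L.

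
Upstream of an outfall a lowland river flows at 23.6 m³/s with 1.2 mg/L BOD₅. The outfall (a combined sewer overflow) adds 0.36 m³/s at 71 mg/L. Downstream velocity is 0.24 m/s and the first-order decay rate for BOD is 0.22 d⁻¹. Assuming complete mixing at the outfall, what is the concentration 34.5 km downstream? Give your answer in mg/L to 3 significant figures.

After complete mixing, C₀ = (0.36·71 + 23.6·1.2) / 23.96 = 2.249 mg/L.
Travel time t = 3.45e+04 m / 0.24 m/s = 1.438e+05 s = 1.664 d.
C = 2.249·exp(−0.22·1.664) = 2.249·0.6935 = 1.559 mg/L.

1.56 mg/L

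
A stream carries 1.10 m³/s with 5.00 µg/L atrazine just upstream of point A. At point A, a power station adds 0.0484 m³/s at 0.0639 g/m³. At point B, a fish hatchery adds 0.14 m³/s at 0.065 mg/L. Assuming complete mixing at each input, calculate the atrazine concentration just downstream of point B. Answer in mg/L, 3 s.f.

0.0137 mg/L

5.00 µg/L = 0.005 mg/L.
After input A: C = (1.1·0.005 + 0.0484·0.0639) / 1.148 = 0.007482 mg/L.
After input B: C = (1.148·0.007482 + 0.14·0.065) / 1.288 = 0.01373 mg/L.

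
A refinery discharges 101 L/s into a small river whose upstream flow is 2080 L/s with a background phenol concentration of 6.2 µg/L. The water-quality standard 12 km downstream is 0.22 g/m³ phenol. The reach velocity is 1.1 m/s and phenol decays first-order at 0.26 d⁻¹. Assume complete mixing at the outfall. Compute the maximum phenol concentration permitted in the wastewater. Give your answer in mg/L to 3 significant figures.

4.78 mg/L

101 L/s = 0.101 m³/s.
2080 L/s = 2.08 m³/s.
6.2 µg/L = 0.0062 mg/L.
Travel time to the compliance point: t = 1.2e+04/1.1 = 1.091e+04 s = 0.1263 d; decay factor exp(−0.26·0.1263) = 0.9677.
So the concentration just after mixing may be at most 0.22/0.9677 = 0.2273 mg/L.
Mass balance: 0.2273·2.181 = 0.101·Cₑ + 2.08·0.0062.
Cₑ = (0.4958 − 0.0129) / 0.101 = 4.782 mg/L.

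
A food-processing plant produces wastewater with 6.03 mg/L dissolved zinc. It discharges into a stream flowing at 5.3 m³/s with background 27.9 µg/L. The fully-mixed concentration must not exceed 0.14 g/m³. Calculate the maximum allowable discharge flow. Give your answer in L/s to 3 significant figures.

101 L/s

27.9 µg/L = 0.0279 mg/L.
Mass balance at complete mixing: C_std·(Q_w + Q_r) = Q_w·C_e + Q_r·C_b.
Rearranging, Q_w = Q_r·(C_std − C_b)/(C_e − C_std) = 5.3·(0.14 − 0.0279) / (6.03 − 0.14) = 0.1009 m³/s.
= 100.9 L/s.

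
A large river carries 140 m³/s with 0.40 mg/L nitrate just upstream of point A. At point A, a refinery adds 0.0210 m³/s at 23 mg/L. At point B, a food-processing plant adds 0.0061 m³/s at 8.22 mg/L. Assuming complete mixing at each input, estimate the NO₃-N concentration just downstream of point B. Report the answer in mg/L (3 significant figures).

0.404 mg/L

After input A: C = (140·0.4 + 0.021·23) / 140 = 0.4034 mg/L.
After input B: C = (140·0.4034 + 0.0061·8.22) / 140 = 0.4037 mg/L.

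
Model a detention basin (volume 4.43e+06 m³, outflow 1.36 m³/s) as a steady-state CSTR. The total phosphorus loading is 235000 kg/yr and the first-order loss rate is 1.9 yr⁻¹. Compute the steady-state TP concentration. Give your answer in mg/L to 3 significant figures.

Outflow Q = 1.36 m³/s × 3.156e+07 s/yr = 4.292e+07 m³/yr.
Steady-state CSTR mass balance: W = Q·C + k·V·C, so C = W/(Q + kV).
Q + kV = 4.292e+07 + 1.9·4.43e+06 = 5.134e+07 m³/yr.
C = 235000/5.134e+07 = 0.004578 kg/m³ = 4.578 mg/L.

4.58 mg/L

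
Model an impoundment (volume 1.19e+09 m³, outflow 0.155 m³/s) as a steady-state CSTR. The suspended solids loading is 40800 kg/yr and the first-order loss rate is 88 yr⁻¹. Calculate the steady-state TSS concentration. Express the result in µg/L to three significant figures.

Outflow Q = 0.155 m³/s × 3.156e+07 s/yr = 4.891e+06 m³/yr.
Steady-state CSTR mass balance: W = Q·C + k·V·C, so C = W/(Q + kV).
Q + kV = 4.891e+06 + 88·1.19e+09 = 1.047e+11 m³/yr.
C = 40800/1.047e+11 = 3.896e-07 kg/m³ = 0.0003896 mg/L = 0.3896 µg/L.

0.390 µg/L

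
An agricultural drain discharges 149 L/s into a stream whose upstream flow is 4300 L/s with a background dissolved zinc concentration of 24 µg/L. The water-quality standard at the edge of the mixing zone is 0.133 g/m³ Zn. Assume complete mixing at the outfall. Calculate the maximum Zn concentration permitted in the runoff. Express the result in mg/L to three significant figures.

149 L/s = 0.149 m³/s.
4300 L/s = 4.3 m³/s.
24 µg/L = 0.024 mg/L.
Mass balance: 0.133·4.449 = 0.149·Cₑ + 4.3·0.024.
Cₑ = (0.5917 − 0.1032) / 0.149 = 3.279 mg/L.

3.28 mg/L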